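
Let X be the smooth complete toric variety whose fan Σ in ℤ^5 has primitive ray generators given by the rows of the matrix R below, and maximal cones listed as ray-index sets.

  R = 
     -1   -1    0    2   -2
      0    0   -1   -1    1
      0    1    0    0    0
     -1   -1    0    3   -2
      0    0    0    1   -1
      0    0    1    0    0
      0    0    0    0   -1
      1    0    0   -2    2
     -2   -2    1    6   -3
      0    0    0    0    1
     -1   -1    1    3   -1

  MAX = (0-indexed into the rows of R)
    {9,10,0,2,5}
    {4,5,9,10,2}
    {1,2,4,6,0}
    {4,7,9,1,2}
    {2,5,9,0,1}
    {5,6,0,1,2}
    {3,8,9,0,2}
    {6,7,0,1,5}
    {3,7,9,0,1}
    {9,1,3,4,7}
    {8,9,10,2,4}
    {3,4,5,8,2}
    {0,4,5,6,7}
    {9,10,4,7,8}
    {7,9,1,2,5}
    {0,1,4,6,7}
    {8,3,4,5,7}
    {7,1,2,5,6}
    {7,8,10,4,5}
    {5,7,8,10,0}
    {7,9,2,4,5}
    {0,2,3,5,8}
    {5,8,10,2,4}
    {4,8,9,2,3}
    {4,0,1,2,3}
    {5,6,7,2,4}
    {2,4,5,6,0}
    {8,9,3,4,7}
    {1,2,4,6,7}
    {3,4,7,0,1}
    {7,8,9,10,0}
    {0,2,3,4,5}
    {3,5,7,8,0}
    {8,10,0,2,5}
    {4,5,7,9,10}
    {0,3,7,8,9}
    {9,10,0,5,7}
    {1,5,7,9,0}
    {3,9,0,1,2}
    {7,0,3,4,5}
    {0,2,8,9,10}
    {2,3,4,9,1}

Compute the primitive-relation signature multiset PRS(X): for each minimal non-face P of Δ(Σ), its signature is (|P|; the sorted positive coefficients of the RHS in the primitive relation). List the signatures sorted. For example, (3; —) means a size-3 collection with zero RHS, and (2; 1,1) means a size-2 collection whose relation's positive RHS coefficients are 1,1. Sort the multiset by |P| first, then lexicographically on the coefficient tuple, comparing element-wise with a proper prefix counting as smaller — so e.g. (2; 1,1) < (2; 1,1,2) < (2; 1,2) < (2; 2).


Δ(Σ) — 11 vertices, 18 min non-faces:

  P={6,9}:  v_{6} + v_{9} = 0 ; sig = (2; —)
  P={3,10}:  v_{3} + v_{10} = v_{8} ; sig = (2; 1)
  P={3,6}:  v_{3} + v_{6} = v_{0} + v_{4} ; sig = (2; 1,1)
  P={6,10}:  v_{6} + v_{10} = v_{3} + v_{5} ; sig = (2; 1,1)
  P={1,8}:  v_{1} + v_{8} = v_{0} + v_{3} + 2·v_{9} ; sig = (2; 1,1,2)
  P={1,10}:  v_{1} + v_{10} = v_{0} + 2·v_{9} ; sig = (2; 1,2)
  P={6,8}:  v_{6} + v_{8} = 2·v_{3} + v_{5} ; sig = (2; 1,2)
  P={0,2,7}:  v_{0} + v_{2} + v_{7} = 0 ; sig = (3; —)
  P={1,4,5}:  v_{1} + v_{4} + v_{5} = 0 ; sig = (3; —)
  P={0,4,9}:  v_{0} + v_{4} + v_{9} = v_{3} ; sig = (3; 1)
  P={3,5,9}:  v_{3} + v_{5} + v_{9} = v_{10} ; sig = (3; 1)
  P={1,3,5}:  v_{1} + v_{3} + v_{5} = v_{0} + v_{9} ; sig = (3; 1,1)
  P={2,3,7}:  v_{2} + v_{3} + v_{7} = v_{4} + v_{9} ; sig = (3; 1,1)
  P={2,7,8}:  v_{2} + v_{7} + v_{8} = v_{4} + v_{9} + v_{10} ; sig = (3; 1,1,1)
  P={2,7,10}:  v_{2} + v_{7} + v_{10} = v_{4} + v_{5} + 2·v_{9} ; sig = (3; 1,1,2)
  P={0,4,10}:  v_{0} + v_{4} + v_{10} = 2·v_{3} + v_{5} ; sig = (3; 1,2)
  P={0,4,8}:  v_{0} + v_{4} + v_{8} = 3·v_{3} + v_{5} ; sig = (3; 1,3)
  P={5,8,9}:  v_{5} + v_{8} + v_{9} = 2·v_{10} ; sig = (3; 2)

Signatures (|P|; sorted positive RHS coefficients), sorted:
    (2; —)
    (2; 1)
    (2; 1,1)
    (2; 1,1)
    (2; 1,1,2)
    (2; 1,2)
    (2; 1,2)
    (3; —)
    (3; —)
    (3; 1)
    (3; 1)
    (3; 1,1)
    (3; 1,1)
    (3; 1,1,1)
    (3; 1,1,2)
    (3; 1,2)
    (3; 1,3)
    (3; 2)


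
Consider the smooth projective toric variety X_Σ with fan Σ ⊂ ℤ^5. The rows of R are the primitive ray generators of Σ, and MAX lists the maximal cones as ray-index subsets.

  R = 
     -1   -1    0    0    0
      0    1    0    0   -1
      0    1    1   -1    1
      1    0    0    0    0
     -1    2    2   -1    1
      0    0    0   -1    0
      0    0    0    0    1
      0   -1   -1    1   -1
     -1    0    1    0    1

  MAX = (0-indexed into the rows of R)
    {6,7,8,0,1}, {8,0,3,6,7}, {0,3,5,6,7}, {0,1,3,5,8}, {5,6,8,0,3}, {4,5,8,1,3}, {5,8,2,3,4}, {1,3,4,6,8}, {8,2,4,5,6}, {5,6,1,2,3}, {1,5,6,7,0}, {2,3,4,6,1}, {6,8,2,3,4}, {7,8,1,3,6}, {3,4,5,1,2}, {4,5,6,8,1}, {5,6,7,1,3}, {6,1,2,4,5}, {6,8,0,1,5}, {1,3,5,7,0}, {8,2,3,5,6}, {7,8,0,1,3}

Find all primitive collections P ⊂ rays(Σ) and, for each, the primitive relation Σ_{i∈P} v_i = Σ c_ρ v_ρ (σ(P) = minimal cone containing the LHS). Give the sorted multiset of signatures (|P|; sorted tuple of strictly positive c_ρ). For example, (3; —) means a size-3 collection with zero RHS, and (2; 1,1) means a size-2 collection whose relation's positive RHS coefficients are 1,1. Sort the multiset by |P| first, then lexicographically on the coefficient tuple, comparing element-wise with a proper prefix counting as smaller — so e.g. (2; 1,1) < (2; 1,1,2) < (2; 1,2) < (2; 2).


Σ has 9 primitive collections:

  P = {2,7}:  v_{2} + v_{7} = 0  ⇒ sig = (2; —)
  P = {0,2}:  v_{0} + v_{2} = v_{5} + v_{8}  ⇒ sig = (2; 1,1)
  P = {4,7}:  v_{4} + v_{7} = v_{1} + v_{8}  ⇒ sig = (2; 1,1)
  P = {0,4}:  v_{0} + v_{4} = v_{1} + v_{5} + 2·v_{8}  ⇒ sig = (2; 1,1,2)
  P = {1,2,8}:  v_{1} + v_{2} + v_{8} = v_{4}  ⇒ sig = (3; 1)
  P = {5,7,8}:  v_{5} + v_{7} + v_{8} = v_{0}  ⇒ sig = (3; 1)
  P = {0,1,3,6}:  v_{0} + v_{1} + v_{3} + v_{6} = 0  ⇒ sig = (4; —)
  P = {3,4,5,6}:  v_{3} + v_{4} + v_{5} + v_{6} = 2·v_{2}  ⇒ sig = (4; 2)
  P = {1,3,5,6,8}:  v_{1} + v_{3} + v_{5} + v_{6} + v_{8} = v_{2}  ⇒ sig = (5; 1)

Sorted signature multiset PRS(X):
    |P|=2: 4 collections, coeffs (), (1,1), (1,1), (1,1,2)
    |P|=3: 2 collections, coeffs (1), (1)
    |P|=4: 2 collections, coeffs (), (2)
    |P|=5: 1 collection, coeffs (1)


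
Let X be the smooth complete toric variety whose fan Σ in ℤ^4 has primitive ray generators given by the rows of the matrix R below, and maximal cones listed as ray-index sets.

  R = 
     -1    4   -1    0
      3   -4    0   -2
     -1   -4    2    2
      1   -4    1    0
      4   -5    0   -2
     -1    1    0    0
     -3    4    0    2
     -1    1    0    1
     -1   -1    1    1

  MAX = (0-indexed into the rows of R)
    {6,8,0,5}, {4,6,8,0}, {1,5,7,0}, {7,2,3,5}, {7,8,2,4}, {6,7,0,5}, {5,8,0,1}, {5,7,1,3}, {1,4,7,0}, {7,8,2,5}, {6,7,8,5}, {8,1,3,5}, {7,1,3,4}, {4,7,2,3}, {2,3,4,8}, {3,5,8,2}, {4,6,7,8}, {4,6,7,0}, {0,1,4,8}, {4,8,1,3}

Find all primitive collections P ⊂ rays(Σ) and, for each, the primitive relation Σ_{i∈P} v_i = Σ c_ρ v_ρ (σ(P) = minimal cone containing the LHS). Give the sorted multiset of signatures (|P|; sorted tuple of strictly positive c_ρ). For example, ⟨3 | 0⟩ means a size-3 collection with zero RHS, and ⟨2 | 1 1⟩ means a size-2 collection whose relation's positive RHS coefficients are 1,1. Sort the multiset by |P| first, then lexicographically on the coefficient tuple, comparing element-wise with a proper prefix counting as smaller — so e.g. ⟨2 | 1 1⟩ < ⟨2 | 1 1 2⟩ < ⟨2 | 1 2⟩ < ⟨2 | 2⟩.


Minimal non-faces — 10 found among 9 rays, 20 max cones:

  {0,3}:  v_{0} + v_{3} = 0 ; sig = ⟨2 | 0⟩
  {1,6}:  v_{1} + v_{6} = 0 ; sig = ⟨2 | 0⟩
  {4,5}:  v_{4} + v_{5} = v_{1} ; sig = ⟨2 | 1⟩
  {0,2}:  v_{0} + v_{2} = v_{7} + v_{8} ; sig = ⟨2 | 1 1⟩
  {3,6}:  v_{3} + v_{6} = v_{7} + v_{8} ; sig = ⟨2 | 1 1⟩
  {1,2}:  v_{1} + v_{2} = 2·v_{3} ; sig = ⟨2 | 2⟩
  {2,6}:  v_{2} + v_{6} = 2·v_{7} + 2·v_{8} ; sig = ⟨2 | 2 2⟩
  {0,7,8}:  v_{0} + v_{7} + v_{8} = v_{6} ; sig = ⟨3 | 1⟩
  {1,7,8}:  v_{1} + v_{7} + v_{8} = v_{3} ; sig = ⟨3 | 1⟩
  {3,7,8}:  v_{3} + v_{7} + v_{8} = v_{2} ; sig = ⟨3 | 1⟩

Hence PRS(X_Σ) =
    ⟨2 | 0⟩
    ⟨2 | 0⟩
    ⟨2 | 1⟩
    ⟨2 | 1 1⟩
    ⟨2 | 1 1⟩
    ⟨2 | 2⟩
    ⟨2 | 2 2⟩
    ⟨3 | 1⟩
    ⟨3 | 1⟩
    ⟨3 | 1⟩


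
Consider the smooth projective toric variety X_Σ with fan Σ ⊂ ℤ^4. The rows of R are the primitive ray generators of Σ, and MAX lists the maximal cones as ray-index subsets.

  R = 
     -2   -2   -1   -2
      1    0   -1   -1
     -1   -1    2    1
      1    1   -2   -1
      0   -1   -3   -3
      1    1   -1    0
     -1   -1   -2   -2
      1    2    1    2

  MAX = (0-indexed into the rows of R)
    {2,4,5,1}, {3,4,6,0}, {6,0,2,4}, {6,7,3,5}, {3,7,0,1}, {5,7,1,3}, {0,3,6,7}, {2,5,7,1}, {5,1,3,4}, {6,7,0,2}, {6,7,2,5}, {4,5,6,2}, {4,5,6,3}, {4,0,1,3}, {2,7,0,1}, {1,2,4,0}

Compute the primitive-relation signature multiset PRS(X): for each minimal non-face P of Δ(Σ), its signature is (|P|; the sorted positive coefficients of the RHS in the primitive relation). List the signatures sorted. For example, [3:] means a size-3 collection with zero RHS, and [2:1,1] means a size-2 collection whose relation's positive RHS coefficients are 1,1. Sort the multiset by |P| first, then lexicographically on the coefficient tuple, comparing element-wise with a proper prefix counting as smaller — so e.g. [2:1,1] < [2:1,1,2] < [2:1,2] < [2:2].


4 minimal non-faces of Δ(Σ) (on 8 rays):

  {2,3}:  v_{2} + v_{3} = 0 ; sig = [2:]
  {0,5}:  v_{0} + v_{5} = v_{6} ; sig = [2:1]
  {1,6}:  v_{1} + v_{6} = v_{4} ; sig = [2:1]
  {4,7}:  v_{4} + v_{7} = v_{3} ; sig = [2:1]

Signatures (|P|; sorted positive RHS coefficients), sorted:
[[2:], [2:1], [2:1], [2:1]]


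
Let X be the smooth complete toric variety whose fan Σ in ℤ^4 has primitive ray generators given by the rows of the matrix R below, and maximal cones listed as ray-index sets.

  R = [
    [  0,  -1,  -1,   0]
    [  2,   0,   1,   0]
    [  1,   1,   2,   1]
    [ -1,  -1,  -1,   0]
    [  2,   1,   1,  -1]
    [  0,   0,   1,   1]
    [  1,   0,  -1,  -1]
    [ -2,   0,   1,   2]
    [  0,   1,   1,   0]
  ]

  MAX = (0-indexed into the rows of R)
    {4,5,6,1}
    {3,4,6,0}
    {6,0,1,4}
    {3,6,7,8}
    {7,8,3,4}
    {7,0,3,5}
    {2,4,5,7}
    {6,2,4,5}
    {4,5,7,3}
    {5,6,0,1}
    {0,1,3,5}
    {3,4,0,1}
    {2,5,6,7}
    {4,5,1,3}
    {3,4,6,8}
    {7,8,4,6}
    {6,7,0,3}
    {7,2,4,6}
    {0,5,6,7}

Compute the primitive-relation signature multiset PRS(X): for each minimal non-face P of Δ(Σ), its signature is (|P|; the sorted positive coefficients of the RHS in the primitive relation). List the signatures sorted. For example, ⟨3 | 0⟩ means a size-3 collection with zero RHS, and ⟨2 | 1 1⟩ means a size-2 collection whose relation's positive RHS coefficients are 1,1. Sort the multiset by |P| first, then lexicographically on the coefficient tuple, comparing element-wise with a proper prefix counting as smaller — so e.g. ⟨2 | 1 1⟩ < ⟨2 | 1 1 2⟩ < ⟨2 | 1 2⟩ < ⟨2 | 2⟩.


14 collections generate NE(X_Σ); each relation:

  P = {0,8}:  v_{0} + v_{8} = 0  ⇒ sig = ⟨2 | 0⟩
  P = {2,3}:  v_{2} + v_{3} = v_{5}  ⇒ sig = ⟨2 | 1⟩
  P = {1,8}:  v_{1} + v_{8} = v_{4} + v_{5}  ⇒ sig = ⟨2 | 1 1⟩
  P = {5,8}:  v_{5} + v_{8} = v_{4} + v_{7}  ⇒ sig = ⟨2 | 1 1⟩
  P = {1,2}:  v_{1} + v_{2} = v_{4} + 3·v_{5} + v_{6}  ⇒ sig = ⟨2 | 1 1 3⟩
  P = {0,2}:  v_{0} + v_{2} = 2·v_{5} + v_{6}  ⇒ sig = ⟨2 | 1 2⟩
  P = {2,8}:  v_{2} + v_{8} = 2·v_{4} + v_{6} + 2·v_{7}  ⇒ sig = ⟨2 | 1 2 2⟩
  P = {1,7}:  v_{1} + v_{7} = 2·v_{5}  ⇒ sig = ⟨2 | 2⟩
  P = {0,4,5}:  v_{0} + v_{4} + v_{5} = v_{1}  ⇒ sig = ⟨3 | 1⟩
  P = {0,4,7}:  v_{0} + v_{4} + v_{7} = v_{5}  ⇒ sig = ⟨3 | 1⟩
  P = {3,5,6}:  v_{3} + v_{5} + v_{6} = v_{0}  ⇒ sig = ⟨3 | 1⟩
  P = {1,3,6}:  v_{1} + v_{3} + v_{6} = 2·v_{0} + v_{4}  ⇒ sig = ⟨3 | 1 2⟩
  P = {3,4,6,7}:  v_{3} + v_{4} + v_{6} + v_{7} = 0  ⇒ sig = ⟨4 | 0⟩
  P = {4,5,6,7}:  v_{4} + v_{5} + v_{6} + v_{7} = v_{2}  ⇒ sig = ⟨4 | 1⟩

Hence PRS(X_Σ) =
[⟨2 | 0⟩, ⟨2 | 1⟩, ⟨2 | 1 1⟩, ⟨2 | 1 1⟩, ⟨2 | 1 1 3⟩, ⟨2 | 1 2⟩, ⟨2 | 1 2 2⟩, ⟨2 | 2⟩, ⟨3 | 1⟩, ⟨3 | 1⟩, ⟨3 | 1⟩, ⟨3 | 1 2⟩, ⟨4 | 0⟩, ⟨4 | 1⟩]


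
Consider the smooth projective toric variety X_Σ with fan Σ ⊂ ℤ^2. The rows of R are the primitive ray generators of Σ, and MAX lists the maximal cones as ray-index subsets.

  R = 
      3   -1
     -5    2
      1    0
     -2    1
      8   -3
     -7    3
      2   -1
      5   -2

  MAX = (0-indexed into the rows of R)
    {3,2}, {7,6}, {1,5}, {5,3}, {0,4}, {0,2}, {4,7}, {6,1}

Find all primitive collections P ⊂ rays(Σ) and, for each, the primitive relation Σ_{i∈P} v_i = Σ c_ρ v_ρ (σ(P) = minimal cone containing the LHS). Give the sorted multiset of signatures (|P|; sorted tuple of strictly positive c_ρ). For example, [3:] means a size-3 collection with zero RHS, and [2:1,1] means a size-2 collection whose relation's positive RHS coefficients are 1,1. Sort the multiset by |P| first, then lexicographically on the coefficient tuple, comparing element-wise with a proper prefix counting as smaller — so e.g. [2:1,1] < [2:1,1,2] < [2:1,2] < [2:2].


Minimal non-faces — 20 found among 8 rays, 8 max cones:

  P = {1,7}:  v_{1} + v_{7} = 0  so sig = [2:]
  P = {3,6}:  v_{3} + v_{6} = 0  so sig = [2:]
  P = {0,1}:  v_{0} + v_{1} = v_{3}  so sig = [2:1]
  P = {0,3}:  v_{0} + v_{3} = v_{2}  so sig = [2:1]
  P = {0,6}:  v_{0} + v_{6} = v_{7}  so sig = [2:1]
  P = {0,7}:  v_{0} + v_{7} = v_{4}  so sig = [2:1]
  P = {1,3}:  v_{1} + v_{3} = v_{5}  so sig = [2:1]
  P = {1,4}:  v_{1} + v_{4} = v_{0}  so sig = [2:1]
  P = {2,6}:  v_{2} + v_{6} = v_{0}  so sig = [2:1]
  P = {3,7}:  v_{3} + v_{7} = v_{0}  so sig = [2:1]
  P = {4,5}:  v_{4} + v_{5} = v_{2}  so sig = [2:1]
  P = {5,6}:  v_{5} + v_{6} = v_{1}  so sig = [2:1]
  P = {5,7}:  v_{5} + v_{7} = v_{3}  so sig = [2:1]
  P = {0,5}:  v_{0} + v_{5} = 2·v_{3}  so sig = [2:2]
  P = {1,2}:  v_{1} + v_{2} = 2·v_{3}  so sig = [2:2]
  P = {2,7}:  v_{2} + v_{7} = 2·v_{0}  so sig = [2:2]
  P = {3,4}:  v_{3} + v_{4} = 2·v_{0}  so sig = [2:2]
  P = {4,6}:  v_{4} + v_{6} = 2·v_{7}  so sig = [2:2]
  P = {2,4}:  v_{2} + v_{4} = 3·v_{0}  so sig = [2:3]
  P = {2,5}:  v_{2} + v_{5} = 3·v_{3}  so sig = [2:3]

Hence PRS(X_Σ) =
    [2:]
    [2:]
    [2:1]
    [2:1]
    [2:1]
    [2:1]
    [2:1]
    [2:1]
    [2:1]
    [2:1]
    [2:1]
    [2:1]
    [2:1]
    [2:2]
    [2:2]
    [2:2]
    [2:2]
    [2:2]
    [2:3]
    [2:3]


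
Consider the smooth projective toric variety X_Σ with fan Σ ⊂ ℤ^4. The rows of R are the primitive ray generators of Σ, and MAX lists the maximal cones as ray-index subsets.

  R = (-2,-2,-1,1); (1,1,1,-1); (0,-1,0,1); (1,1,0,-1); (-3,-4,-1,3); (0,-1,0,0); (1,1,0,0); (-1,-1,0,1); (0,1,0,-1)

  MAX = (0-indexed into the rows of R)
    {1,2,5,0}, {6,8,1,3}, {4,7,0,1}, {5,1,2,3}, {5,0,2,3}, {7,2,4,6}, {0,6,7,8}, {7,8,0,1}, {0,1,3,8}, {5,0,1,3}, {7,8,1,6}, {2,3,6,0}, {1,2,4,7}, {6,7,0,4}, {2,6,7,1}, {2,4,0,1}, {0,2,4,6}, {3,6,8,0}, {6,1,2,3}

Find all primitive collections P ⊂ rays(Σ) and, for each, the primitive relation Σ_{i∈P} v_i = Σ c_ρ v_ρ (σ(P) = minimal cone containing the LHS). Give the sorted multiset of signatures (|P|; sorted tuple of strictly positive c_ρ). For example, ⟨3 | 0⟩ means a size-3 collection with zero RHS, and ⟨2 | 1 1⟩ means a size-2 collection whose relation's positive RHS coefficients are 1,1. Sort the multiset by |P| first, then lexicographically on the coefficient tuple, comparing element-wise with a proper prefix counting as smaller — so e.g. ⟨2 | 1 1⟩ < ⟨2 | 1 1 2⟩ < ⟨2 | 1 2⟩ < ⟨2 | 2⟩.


Minimal non-faces — 12 found among 9 rays, 19 max cones:

  • {2,8}:  v_{2} + v_{8} = 0  so sig = ⟨2 | 0⟩
  • {3,7}:  v_{3} + v_{7} = 0  so sig = ⟨2 | 0⟩
  • {3,4}:  v_{3} + v_{4} = v_{0} + v_{2}  so sig = ⟨2 | 1 1⟩
  • {4,8}:  v_{4} + v_{8} = v_{0} + v_{7}  so sig = ⟨2 | 1 1⟩
  • {5,6}:  v_{5} + v_{6} = v_{2} + v_{3}  so sig = ⟨2 | 1 1⟩
  • {5,7}:  v_{5} + v_{7} = v_{0} + v_{1} + v_{2}  so sig = ⟨2 | 1 1 1⟩
  • {5,8}:  v_{5} + v_{8} = v_{0} + v_{1} + v_{3}  so sig = ⟨2 | 1 1 1⟩
  • {4,5}:  v_{4} + v_{5} = 2·v_{0} + v_{1} + 2·v_{2}  so sig = ⟨2 | 1 2 2⟩
  • {0,1,6}:  v_{0} + v_{1} + v_{6} = 0  so sig = ⟨3 | 0⟩
  • {0,2,7}:  v_{0} + v_{2} + v_{7} = v_{4}  so sig = ⟨3 | 1⟩
  • {1,4,6}:  v_{1} + v_{4} + v_{6} = v_{2} + v_{7}  so sig = ⟨3 | 1 1⟩
  • {0,1,2,3}:  v_{0} + v_{1} + v_{2} + v_{3} = v_{5}  so sig = ⟨4 | 1⟩

Sorted signature multiset PRS(X):
{ ⟨2 | 0⟩ ×2,  ⟨2 | 1 1⟩ ×3,  ⟨2 | 1 1 1⟩ ×2,  ⟨2 | 1 2 2⟩,  ⟨3 | 0⟩,  ⟨3 | 1⟩,  ⟨3 | 1 1⟩,  ⟨4 | 1⟩ }


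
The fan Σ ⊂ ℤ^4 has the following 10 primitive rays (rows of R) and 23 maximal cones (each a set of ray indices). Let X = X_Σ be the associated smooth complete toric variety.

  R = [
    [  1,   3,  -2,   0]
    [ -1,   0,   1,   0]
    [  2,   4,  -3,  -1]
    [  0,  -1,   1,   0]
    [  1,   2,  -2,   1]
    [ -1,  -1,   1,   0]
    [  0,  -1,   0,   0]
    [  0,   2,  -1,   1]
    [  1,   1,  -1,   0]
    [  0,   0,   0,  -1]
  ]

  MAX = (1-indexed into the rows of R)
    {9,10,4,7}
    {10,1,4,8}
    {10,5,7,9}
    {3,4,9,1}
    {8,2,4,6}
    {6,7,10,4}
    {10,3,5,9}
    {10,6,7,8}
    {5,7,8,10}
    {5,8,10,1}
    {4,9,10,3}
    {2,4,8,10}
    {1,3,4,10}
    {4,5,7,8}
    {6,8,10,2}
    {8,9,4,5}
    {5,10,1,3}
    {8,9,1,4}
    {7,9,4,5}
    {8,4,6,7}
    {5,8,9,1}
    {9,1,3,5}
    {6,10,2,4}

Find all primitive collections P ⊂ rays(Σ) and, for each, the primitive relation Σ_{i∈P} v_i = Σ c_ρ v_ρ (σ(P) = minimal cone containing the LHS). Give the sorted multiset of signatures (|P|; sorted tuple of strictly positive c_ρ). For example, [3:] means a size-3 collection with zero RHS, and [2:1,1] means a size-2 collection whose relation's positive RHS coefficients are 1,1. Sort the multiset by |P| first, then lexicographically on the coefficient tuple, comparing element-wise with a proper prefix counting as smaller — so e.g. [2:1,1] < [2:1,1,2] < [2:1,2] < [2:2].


Δ(Σ) — 10 vertices, 20 min non-faces:

  • {6,9}:  v_{6} + v_{9} = 0 ; sig = [2:]
  • {2,5}:  v_{2} + v_{5} = v_{8} ; sig = [2:1]
  • {2,7}:  v_{2} + v_{7} = v_{6} ; sig = [2:1]
  • {1,6}:  v_{1} + v_{6} = v_{8} + v_{10} ; sig = [2:1,1]
  • {1,7}:  v_{1} + v_{7} = v_{5} + v_{10} ; sig = [2:1,1]
  • {3,6}:  v_{3} + v_{6} = v_{1} + v_{10} ; sig = [2:1,1]
  • {5,6}:  v_{5} + v_{6} = v_{7} + v_{8} ; sig = [2:1,1]
  • {2,9}:  v_{2} + v_{9} = v_{4} + v_{8} + v_{10} ; sig = [2:1,1,1]
  • {2,3}:  v_{2} + v_{3} = v_{1} + v_{4} + v_{8} + 2·v_{10} ; sig = [2:1,1,1,2]
  • {3,7}:  v_{3} + v_{7} = v_{5} + v_{9} + 2·v_{10} ; sig = [2:1,1,2]
  • {1,2}:  v_{1} + v_{2} = v_{4} + 2·v_{8} + 2·v_{10} ; sig = [2:1,2,2]
  • {3,8}:  v_{3} + v_{8} = 2·v_{1} ; sig = [2:2]
  • {1,9,10}:  v_{1} + v_{9} + v_{10} = v_{3} ; sig = [3:1]
  • {4,5,10}:  v_{4} + v_{5} + v_{10} = v_{9} ; sig = [3:1]
  • {7,8,9}:  v_{7} + v_{8} + v_{9} = v_{5} ; sig = [3:1]
  • {8,9,10}:  v_{8} + v_{9} + v_{10} = v_{1} ; sig = [3:1]
  • {1,4,5}:  v_{1} + v_{4} + v_{5} = v_{8} + 2·v_{9} ; sig = [3:1,2]
  • {3,4,5}:  v_{3} + v_{4} + v_{5} = v_{1} + 2·v_{9} ; sig = [3:1,2]
  • {4,7,8,10}:  v_{4} + v_{7} + v_{8} + v_{10} = 0 ; sig = [4:]
  • {4,6,8,10}:  v_{4} + v_{6} + v_{8} + v_{10} = v_{2} ; sig = [4:1]

Hence PRS(X_Σ) =
{ [2:],  [2:1] ×2,  [2:1,1] ×4,  [2:1,1,1],  [2:1,1,1,2],  [2:1,1,2],  [2:1,2,2],  [2:2],  [3:1] ×4,  [3:1,2] ×2,  [4:],  [4:1] }


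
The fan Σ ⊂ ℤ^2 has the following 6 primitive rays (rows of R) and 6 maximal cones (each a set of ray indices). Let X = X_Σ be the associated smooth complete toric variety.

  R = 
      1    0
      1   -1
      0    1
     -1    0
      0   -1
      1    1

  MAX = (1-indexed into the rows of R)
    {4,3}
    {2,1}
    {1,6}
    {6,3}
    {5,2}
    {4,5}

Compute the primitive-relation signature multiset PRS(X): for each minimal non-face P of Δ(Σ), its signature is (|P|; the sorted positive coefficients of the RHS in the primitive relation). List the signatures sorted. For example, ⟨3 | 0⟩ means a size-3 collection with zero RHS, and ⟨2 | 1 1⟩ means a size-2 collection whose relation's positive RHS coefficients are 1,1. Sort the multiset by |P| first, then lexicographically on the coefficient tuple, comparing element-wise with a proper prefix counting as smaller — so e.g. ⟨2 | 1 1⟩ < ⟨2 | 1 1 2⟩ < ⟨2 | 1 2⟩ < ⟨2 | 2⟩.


Primitive collections (9):

  • {1,4}:  v_{1} + v_{4} = 0 — sig = ⟨2 | 0⟩
  • {3,5}:  v_{3} + v_{5} = 0 — sig = ⟨2 | 0⟩
  • {1,3}:  v_{1} + v_{3} = v_{6} — sig = ⟨2 | 1⟩
  • {1,5}:  v_{1} + v_{5} = v_{2} — sig = ⟨2 | 1⟩
  • {2,3}:  v_{2} + v_{3} = v_{1} — sig = ⟨2 | 1⟩
  • {2,4}:  v_{2} + v_{4} = v_{5} — sig = ⟨2 | 1⟩
  • {4,6}:  v_{4} + v_{6} = v_{3} — sig = ⟨2 | 1⟩
  • {5,6}:  v_{5} + v_{6} = v_{1} — sig = ⟨2 | 1⟩
  • {2,6}:  v_{2} + v_{6} = 2·v_{1} — sig = ⟨2 | 2⟩

Hence PRS(X_Σ) =
    ⟨2 | 0⟩
    ⟨2 | 0⟩
    ⟨2 | 1⟩
    ⟨2 | 1⟩
    ⟨2 | 1⟩
    ⟨2 | 1⟩
    ⟨2 | 1⟩
    ⟨2 | 1⟩
    ⟨2 | 2⟩


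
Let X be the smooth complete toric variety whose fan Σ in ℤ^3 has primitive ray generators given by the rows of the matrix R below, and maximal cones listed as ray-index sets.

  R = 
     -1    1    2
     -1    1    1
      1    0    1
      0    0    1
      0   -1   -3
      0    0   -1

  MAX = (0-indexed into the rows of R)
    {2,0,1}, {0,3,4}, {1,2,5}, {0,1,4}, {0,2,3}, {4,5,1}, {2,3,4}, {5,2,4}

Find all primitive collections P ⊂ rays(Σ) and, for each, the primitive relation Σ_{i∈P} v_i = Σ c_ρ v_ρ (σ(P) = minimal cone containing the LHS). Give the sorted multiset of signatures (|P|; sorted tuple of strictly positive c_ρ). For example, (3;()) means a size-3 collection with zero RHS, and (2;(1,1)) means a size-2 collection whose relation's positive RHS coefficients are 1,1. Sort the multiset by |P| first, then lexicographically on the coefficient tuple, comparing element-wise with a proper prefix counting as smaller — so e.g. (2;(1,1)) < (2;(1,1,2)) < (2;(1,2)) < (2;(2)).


Primitive collections (5):

  • {3,5}:  v_{3} + v_{5} = 0  →  sig = (2;())
  • {0,5}:  v_{0} + v_{5} = v_{1}  →  sig = (2;(1))
  • {1,3}:  v_{1} + v_{3} = v_{0}  →  sig = (2;(1))
  • {0,2,4}:  v_{0} + v_{2} + v_{4} = 0  →  sig = (3;())
  • {1,2,4}:  v_{1} + v_{2} + v_{4} = v_{5}  →  sig = (3;(1))

so the primitive-relation signature multiset is
{ (2;()),  (2;(1)) ×2,  (3;()),  (3;(1)) }


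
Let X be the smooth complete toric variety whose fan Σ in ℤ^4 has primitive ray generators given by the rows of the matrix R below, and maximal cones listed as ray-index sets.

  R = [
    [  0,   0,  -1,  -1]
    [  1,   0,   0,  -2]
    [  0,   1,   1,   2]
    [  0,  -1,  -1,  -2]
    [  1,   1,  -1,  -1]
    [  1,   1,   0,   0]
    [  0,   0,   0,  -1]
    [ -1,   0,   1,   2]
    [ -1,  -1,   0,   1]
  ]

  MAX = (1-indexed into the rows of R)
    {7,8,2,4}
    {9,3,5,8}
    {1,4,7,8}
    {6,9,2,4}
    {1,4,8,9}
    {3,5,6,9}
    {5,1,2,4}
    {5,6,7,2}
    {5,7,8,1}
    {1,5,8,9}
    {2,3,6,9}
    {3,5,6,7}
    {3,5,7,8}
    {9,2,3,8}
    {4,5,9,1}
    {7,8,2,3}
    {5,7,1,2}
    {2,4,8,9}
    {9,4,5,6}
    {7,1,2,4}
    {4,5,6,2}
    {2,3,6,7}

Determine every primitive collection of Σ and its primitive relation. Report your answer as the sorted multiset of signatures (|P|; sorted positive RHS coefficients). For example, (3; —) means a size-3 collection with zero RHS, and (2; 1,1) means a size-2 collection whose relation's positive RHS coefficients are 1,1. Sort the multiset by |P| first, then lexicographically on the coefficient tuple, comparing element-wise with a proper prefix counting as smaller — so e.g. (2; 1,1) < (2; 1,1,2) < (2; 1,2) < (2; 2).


The 13 primitive collections of Σ (r=9, n=4):

  P = {3,4}:  v_{3} + v_{4} = 0  →  sig = (2; —)
  P = {1,6}:  v_{1} + v_{6} = v_{5}  →  sig = (2; 1)
  P = {6,8}:  v_{6} + v_{8} = v_{3}  →  sig = (2; 1)
  P = {1,3}:  v_{1} + v_{3} = v_{5} + v_{8}  →  sig = (2; 1,1)
  P = {7,9}:  v_{7} + v_{9} = v_{4} + v_{8}  →  sig = (2; 1,1)
  P = {1,2,8}:  v_{1} + v_{2} + v_{8} = v_{7}  →  sig = (3; 1)
  P = {1,2,9}:  v_{1} + v_{2} + v_{9} = v_{4}  →  sig = (3; 1)
  P = {4,5,8}:  v_{4} + v_{5} + v_{8} = v_{1}  →  sig = (3; 1)
  P = {2,5,8}:  v_{2} + v_{5} + v_{8} = v_{6} + v_{7}  →  sig = (3; 1,1)
  P = {2,5,9}:  v_{2} + v_{5} + v_{9} = v_{4} + v_{6}  →  sig = (3; 1,1)
  P = {4,6,7}:  v_{4} + v_{6} + v_{7} = v_{1} + v_{2}  →  sig = (3; 1,1)
  P = {2,3,5}:  v_{2} + v_{3} + v_{5} = 2·v_{6} + v_{7}  →  sig = (3; 1,2)
  P = {4,5,7}:  v_{4} + v_{5} + v_{7} = 2·v_{1} + v_{2}  →  sig = (3; 1,2)

so the primitive-relation signature multiset is
{ (2; —),  (2; 1) ×2,  (2; 1,1) ×2,  (3; 1) ×3,  (3; 1,1) ×3,  (3; 1,2) ×2 }


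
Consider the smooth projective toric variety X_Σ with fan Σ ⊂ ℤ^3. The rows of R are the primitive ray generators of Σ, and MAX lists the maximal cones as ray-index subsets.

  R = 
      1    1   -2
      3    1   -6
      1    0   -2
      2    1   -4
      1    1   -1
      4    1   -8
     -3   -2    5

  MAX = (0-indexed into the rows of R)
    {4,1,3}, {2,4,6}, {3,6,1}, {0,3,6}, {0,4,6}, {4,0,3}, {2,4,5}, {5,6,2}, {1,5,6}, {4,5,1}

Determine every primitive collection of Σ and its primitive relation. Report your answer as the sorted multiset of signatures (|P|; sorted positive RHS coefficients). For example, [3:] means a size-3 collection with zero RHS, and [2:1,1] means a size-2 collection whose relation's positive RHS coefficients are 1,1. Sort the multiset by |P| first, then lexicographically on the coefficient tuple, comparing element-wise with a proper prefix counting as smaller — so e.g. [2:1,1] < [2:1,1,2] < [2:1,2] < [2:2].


Primitive collections (9):

  P={0,2}:  v_{0} + v_{2} = v_{3}  ⇒ sig = [2:1]
  P={1,2}:  v_{1} + v_{2} = v_{5}  ⇒ sig = [2:1]
  P={2,3}:  v_{2} + v_{3} = v_{1}  ⇒ sig = [2:1]
  P={0,5}:  v_{0} + v_{5} = v_{1} + v_{3}  ⇒ sig = [2:1,1]
  P={0,1}:  v_{0} + v_{1} = 2·v_{3}  ⇒ sig = [2:2]
  P={3,5}:  v_{3} + v_{5} = 2·v_{1}  ⇒ sig = [2:2]
  P={3,4,6}:  v_{3} + v_{4} + v_{6} = 0  ⇒ sig = [3:]
  P={1,4,6}:  v_{1} + v_{4} + v_{6} = v_{2}  ⇒ sig = [3:1]
  P={4,5,6}:  v_{4} + v_{5} + v_{6} = 2·v_{2}  ⇒ sig = [3:2]

so the primitive-relation signature multiset is
[[2:1], [2:1], [2:1], [2:1,1], [2:2], [2:2], [3:], [3:1], [3:2]]


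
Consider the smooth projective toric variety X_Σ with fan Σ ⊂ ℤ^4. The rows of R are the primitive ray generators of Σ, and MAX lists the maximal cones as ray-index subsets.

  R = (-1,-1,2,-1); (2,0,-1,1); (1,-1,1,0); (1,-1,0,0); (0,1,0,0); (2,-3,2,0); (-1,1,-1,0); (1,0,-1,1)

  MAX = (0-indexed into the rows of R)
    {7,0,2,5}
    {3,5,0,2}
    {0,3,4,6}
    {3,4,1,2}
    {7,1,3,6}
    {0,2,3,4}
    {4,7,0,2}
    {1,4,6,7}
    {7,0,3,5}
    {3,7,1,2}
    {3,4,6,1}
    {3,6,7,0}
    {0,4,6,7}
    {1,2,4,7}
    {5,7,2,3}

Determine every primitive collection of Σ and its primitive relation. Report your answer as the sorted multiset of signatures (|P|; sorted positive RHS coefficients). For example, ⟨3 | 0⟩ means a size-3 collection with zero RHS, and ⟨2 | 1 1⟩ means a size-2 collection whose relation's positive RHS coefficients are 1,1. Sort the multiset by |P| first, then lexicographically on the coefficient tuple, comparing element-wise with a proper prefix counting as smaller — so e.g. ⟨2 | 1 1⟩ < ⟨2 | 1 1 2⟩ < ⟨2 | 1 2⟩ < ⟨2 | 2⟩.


Primitive collections (7):

  P = {2,6}:  v_{2} + v_{6} = 0  so sig = ⟨2 | 0⟩
  P = {0,1}:  v_{0} + v_{1} = v_{2}  so sig = ⟨2 | 1⟩
  P = {5,6}:  v_{5} + v_{6} = v_{0} + v_{3} + v_{7}  so sig = ⟨2 | 1 1 1⟩
  P = {1,5}:  v_{1} + v_{5} = 2·v_{2} + v_{3} + v_{7}  so sig = ⟨2 | 1 1 2⟩
  P = {4,5}:  v_{4} + v_{5} = 2·v_{2}  so sig = ⟨2 | 2⟩
  P = {3,4,7}:  v_{3} + v_{4} + v_{7} = v_{1}  so sig = ⟨3 | 1⟩
  P = {0,2,3,7}:  v_{0} + v_{2} + v_{3} + v_{7} = v_{5}  so sig = ⟨4 | 1⟩

Hence PRS(X_Σ) =
{ ⟨2 | 0⟩,  ⟨2 | 1⟩,  ⟨2 | 1 1 1⟩,  ⟨2 | 1 1 2⟩,  ⟨2 | 2⟩,  ⟨3 | 1⟩,  ⟨4 | 1⟩ }


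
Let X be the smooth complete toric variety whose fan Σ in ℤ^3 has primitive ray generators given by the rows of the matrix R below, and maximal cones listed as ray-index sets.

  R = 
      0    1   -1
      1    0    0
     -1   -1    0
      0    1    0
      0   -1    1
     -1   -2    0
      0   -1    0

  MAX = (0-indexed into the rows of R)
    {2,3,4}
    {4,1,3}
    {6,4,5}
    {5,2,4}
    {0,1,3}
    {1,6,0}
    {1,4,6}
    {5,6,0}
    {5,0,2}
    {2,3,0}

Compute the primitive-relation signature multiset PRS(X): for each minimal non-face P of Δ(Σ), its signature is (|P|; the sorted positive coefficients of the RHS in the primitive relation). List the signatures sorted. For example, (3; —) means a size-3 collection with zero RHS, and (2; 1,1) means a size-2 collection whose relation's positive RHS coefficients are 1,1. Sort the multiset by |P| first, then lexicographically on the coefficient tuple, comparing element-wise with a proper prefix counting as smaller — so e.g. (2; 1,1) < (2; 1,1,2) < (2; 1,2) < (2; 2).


Δ(Σ) — 7 vertices, 6 min non-faces:

  P={0,4}:  v_{0} + v_{4} = 0 — sig = (2; —)
  P={3,6}:  v_{3} + v_{6} = 0 — sig = (2; —)
  P={1,2}:  v_{1} + v_{2} = v_{6} — sig = (2; 1)
  P={2,6}:  v_{2} + v_{6} = v_{5} — sig = (2; 1)
  P={3,5}:  v_{3} + v_{5} = v_{2} — sig = (2; 1)
  P={1,5}:  v_{1} + v_{5} = 2·v_{6} — sig = (2; 2)

Sorted signature multiset PRS(X):
    |P|=2: 6 collections, coeffs (), (), (1), (1), (1), (2)


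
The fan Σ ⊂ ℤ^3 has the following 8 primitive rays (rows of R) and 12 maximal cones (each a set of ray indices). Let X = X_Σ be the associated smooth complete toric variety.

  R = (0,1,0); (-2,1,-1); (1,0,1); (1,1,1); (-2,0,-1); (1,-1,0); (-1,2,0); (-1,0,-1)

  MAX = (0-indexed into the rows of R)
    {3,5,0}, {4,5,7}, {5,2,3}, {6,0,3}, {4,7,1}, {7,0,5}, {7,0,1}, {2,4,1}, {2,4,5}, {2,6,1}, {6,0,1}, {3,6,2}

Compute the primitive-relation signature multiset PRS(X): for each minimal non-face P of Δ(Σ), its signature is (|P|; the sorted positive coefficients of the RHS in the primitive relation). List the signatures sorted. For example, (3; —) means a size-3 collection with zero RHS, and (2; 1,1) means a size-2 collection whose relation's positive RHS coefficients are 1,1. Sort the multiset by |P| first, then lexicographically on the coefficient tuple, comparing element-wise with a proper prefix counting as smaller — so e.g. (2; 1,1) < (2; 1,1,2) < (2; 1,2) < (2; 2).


Minimal non-faces — 10 found among 8 rays, 12 max cones:

  • {2,7}:  v_{2} + v_{7} = 0 ; sig = (2; —)
  • {0,2}:  v_{0} + v_{2} = v_{3} ; sig = (2; 1)
  • {0,4}:  v_{0} + v_{4} = v_{1} ; sig = (2; 1)
  • {1,3}:  v_{1} + v_{3} = v_{6} ; sig = (2; 1)
  • {1,5}:  v_{1} + v_{5} = v_{7} ; sig = (2; 1)
  • {3,7}:  v_{3} + v_{7} = v_{0} ; sig = (2; 1)
  • {5,6}:  v_{5} + v_{6} = v_{0} ; sig = (2; 1)
  • {3,4}:  v_{3} + v_{4} = v_{1} + v_{2} ; sig = (2; 1,1)
  • {6,7}:  v_{6} + v_{7} = v_{0} + v_{1} ; sig = (2; 1,1)
  • {4,6}:  v_{4} + v_{6} = 2·v_{1} + v_{2} ; sig = (2; 1,2)

Hence PRS(X_Σ) =
[(2; —), (2; 1), (2; 1), (2; 1), (2; 1), (2; 1), (2; 1), (2; 1,1), (2; 1,1), (2; 1,2)]


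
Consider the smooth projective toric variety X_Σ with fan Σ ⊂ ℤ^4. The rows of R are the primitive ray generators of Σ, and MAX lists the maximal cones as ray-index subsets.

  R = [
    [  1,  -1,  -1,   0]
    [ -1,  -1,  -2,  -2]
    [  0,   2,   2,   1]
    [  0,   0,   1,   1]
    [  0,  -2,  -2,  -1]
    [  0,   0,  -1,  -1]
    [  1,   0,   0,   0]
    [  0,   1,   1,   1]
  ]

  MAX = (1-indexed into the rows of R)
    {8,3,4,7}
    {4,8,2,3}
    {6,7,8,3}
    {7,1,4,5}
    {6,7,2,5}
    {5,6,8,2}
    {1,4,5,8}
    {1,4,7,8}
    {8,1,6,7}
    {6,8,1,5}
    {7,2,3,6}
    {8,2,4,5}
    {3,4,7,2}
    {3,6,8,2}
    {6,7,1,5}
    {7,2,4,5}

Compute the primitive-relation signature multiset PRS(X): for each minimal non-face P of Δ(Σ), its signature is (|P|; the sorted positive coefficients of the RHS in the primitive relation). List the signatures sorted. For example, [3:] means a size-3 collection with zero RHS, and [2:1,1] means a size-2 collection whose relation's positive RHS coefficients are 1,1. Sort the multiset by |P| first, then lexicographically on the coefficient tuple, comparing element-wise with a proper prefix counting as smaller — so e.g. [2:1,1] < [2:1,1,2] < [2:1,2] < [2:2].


Primitive collections (6):

  • {3,5}:  v_{3} + v_{5} = 0 — sig = [2:]
  • {4,6}:  v_{4} + v_{6} = 0 — sig = [2:]
  • {1,2}:  v_{1} + v_{2} = v_{5} + v_{6} — sig = [2:1,1]
  • {1,3}:  v_{1} + v_{3} = v_{7} + v_{8} — sig = [2:1,1]
  • {2,7,8}:  v_{2} + v_{7} + v_{8} = v_{6} — sig = [3:1]
  • {5,7,8}:  v_{5} + v_{7} + v_{8} = v_{1} — sig = [3:1]

Signatures (|P|; sorted positive RHS coefficients), sorted:
    [2:]
    [2:]
    [2:1,1]
    [2:1,1]
    [3:1]
    [3:1]


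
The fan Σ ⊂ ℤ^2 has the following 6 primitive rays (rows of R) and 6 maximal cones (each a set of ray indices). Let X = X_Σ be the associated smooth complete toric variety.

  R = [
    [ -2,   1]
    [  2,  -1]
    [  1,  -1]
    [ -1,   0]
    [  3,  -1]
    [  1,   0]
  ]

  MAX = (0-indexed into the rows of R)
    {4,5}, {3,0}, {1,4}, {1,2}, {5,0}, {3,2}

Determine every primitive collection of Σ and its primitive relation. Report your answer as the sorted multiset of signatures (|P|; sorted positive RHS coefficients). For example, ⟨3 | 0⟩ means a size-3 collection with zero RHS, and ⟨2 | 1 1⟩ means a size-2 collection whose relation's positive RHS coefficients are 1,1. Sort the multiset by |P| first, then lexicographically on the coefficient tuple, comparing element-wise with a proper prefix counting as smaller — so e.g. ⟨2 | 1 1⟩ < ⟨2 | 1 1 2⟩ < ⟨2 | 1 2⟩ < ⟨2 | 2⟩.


Δ(Σ) — 6 vertices, 9 min non-faces:

  P = {0,1}:  v_{0} + v_{1} = 0  →  sig = ⟨2 | 0⟩
  P = {3,5}:  v_{3} + v_{5} = 0  →  sig = ⟨2 | 0⟩
  P = {0,2}:  v_{0} + v_{2} = v_{3}  →  sig = ⟨2 | 1⟩
  P = {0,4}:  v_{0} + v_{4} = v_{5}  →  sig = ⟨2 | 1⟩
  P = {1,3}:  v_{1} + v_{3} = v_{2}  →  sig = ⟨2 | 1⟩
  P = {1,5}:  v_{1} + v_{5} = v_{4}  →  sig = ⟨2 | 1⟩
  P = {2,5}:  v_{2} + v_{5} = v_{1}  →  sig = ⟨2 | 1⟩
  P = {3,4}:  v_{3} + v_{4} = v_{1}  →  sig = ⟨2 | 1⟩
  P = {2,4}:  v_{2} + v_{4} = 2·v_{1}  →  sig = ⟨2 | 2⟩

Hence PRS(X_Σ) =
{ ⟨2 | 0⟩ ×2,  ⟨2 | 1⟩ ×6,  ⟨2 | 2⟩ }


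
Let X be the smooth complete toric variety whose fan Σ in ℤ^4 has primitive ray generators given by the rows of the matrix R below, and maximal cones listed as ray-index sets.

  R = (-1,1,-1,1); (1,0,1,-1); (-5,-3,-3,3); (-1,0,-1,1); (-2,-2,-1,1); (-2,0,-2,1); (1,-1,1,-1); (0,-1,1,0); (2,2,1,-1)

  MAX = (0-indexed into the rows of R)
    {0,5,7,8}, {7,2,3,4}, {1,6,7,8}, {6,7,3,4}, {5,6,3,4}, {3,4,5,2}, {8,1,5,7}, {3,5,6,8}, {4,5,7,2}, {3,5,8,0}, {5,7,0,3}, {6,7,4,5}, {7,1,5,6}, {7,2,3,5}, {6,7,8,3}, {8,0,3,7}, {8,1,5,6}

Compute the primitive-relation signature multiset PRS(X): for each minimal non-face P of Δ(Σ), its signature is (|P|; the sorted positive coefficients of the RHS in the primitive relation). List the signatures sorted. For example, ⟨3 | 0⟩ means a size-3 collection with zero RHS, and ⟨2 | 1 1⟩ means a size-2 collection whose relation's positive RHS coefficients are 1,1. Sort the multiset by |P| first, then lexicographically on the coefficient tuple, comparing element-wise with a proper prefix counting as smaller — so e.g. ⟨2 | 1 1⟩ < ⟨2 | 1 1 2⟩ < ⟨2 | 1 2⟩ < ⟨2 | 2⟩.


Primitive collections (14):

  {0,6}:  v_{0} + v_{6} = 0  →  sig = ⟨2 | 0⟩
  {1,3}:  v_{1} + v_{3} = 0  →  sig = ⟨2 | 0⟩
  {4,8}:  v_{4} + v_{8} = 0  →  sig = ⟨2 | 0⟩
  {0,1}:  v_{0} + v_{1} = v_{5} + v_{7} + v_{8}  →  sig = ⟨2 | 1 1 1⟩
  {0,4}:  v_{0} + v_{4} = v_{3} + v_{5} + v_{7}  →  sig = ⟨2 | 1 1 1⟩
  {1,2}:  v_{1} + v_{2} = v_{4} + v_{5} + v_{7}  →  sig = ⟨2 | 1 1 1⟩
  {1,4}:  v_{1} + v_{4} = v_{5} + v_{6} + v_{7}  →  sig = ⟨2 | 1 1 1⟩
  {2,8}:  v_{2} + v_{8} = v_{3} + v_{5} + v_{7}  →  sig = ⟨2 | 1 1 1⟩
  {2,6}:  v_{2} + v_{6} = 2·v_{4}  →  sig = ⟨2 | 2⟩
  {0,2}:  v_{0} + v_{2} = 2·v_{3} + 2·v_{5} + 2·v_{7}  →  sig = ⟨2 | 2 2 2⟩
  {3,4,5,7}:  v_{3} + v_{4} + v_{5} + v_{7} = v_{2}  →  sig = ⟨4 | 1⟩
  {3,5,6,7}:  v_{3} + v_{5} + v_{6} + v_{7} = v_{4}  →  sig = ⟨4 | 1⟩
  {3,5,7,8}:  v_{3} + v_{5} + v_{7} + v_{8} = v_{0}  →  sig = ⟨4 | 1⟩
  {5,6,7,8}:  v_{5} + v_{6} + v_{7} + v_{8} = v_{1}  →  sig = ⟨4 | 1⟩

Sorted signature multiset PRS(X):
{ ⟨2 | 0⟩ ×3,  ⟨2 | 1 1 1⟩ ×5,  ⟨2 | 2⟩,  ⟨2 | 2 2 2⟩,  ⟨4 | 1⟩ ×4 }


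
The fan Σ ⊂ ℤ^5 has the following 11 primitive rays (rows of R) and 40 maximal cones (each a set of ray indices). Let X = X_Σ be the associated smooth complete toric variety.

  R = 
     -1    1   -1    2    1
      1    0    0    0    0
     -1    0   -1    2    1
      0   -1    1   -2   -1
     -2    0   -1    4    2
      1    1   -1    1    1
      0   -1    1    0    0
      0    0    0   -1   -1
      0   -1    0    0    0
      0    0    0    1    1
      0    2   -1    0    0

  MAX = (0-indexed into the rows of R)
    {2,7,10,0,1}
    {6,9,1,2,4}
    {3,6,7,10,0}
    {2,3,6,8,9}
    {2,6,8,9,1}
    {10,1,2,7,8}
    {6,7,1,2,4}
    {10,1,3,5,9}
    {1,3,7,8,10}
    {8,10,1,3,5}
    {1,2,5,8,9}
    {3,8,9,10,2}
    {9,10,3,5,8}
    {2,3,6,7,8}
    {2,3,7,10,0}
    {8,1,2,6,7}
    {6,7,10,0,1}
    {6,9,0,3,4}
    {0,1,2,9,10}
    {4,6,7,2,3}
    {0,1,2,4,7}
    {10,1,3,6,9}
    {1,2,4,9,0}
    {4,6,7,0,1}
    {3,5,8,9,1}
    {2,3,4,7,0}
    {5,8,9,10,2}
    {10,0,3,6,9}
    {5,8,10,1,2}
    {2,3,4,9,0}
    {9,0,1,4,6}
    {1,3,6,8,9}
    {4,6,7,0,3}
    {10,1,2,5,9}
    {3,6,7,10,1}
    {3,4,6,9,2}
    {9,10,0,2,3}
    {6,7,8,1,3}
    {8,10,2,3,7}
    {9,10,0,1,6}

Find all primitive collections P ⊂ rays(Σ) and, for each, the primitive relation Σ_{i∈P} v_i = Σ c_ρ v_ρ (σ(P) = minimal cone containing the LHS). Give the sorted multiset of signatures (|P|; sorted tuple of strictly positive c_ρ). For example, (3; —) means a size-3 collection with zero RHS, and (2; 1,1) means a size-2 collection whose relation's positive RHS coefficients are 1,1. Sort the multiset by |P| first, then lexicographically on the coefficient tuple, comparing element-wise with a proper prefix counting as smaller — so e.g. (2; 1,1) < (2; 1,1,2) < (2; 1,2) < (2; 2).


16 minimal non-faces of Δ(Σ) (on 11 rays):

  {7,9}:  v_{7} + v_{9} = 0  so sig = (2; —)
  {0,8}:  v_{0} + v_{8} = v_{2}  so sig = (2; 1)
  {5,6}:  v_{5} + v_{6} = v_{1} + v_{9}  so sig = (2; 1,1)
  {5,7}:  v_{5} + v_{7} = v_{1} + v_{8} + v_{10}  so sig = (2; 1,1,1)
  {0,5}:  v_{0} + v_{5} = v_{1} + v_{2} + v_{9} + v_{10}  so sig = (2; 1,1,1,1)
  {4,5}:  v_{4} + v_{5} = v_{0} + v_{1} + v_{2} + v_{9}  so sig = (2; 1,1,1,1)
  {4,8}:  v_{4} + v_{8} = 2·v_{2} + v_{6}  so sig = (2; 1,2)
  {4,10}:  v_{4} + v_{10} = 2·v_{0}  so sig = (2; 2)
  {0,1,3}:  v_{0} + v_{1} + v_{3} = 0  so sig = (3; —)
  {6,8,10}:  v_{6} + v_{8} + v_{10} = 0  so sig = (3; —)
  {0,2,6}:  v_{0} + v_{2} + v_{6} = v_{4}  so sig = (3; 1)
  {1,2,3}:  v_{1} + v_{2} + v_{3} = v_{8}  so sig = (3; 1)
  {2,6,10}:  v_{2} + v_{6} + v_{10} = v_{0}  so sig = (3; 1)
  {1,3,4}:  v_{1} + v_{3} + v_{4} = v_{2} + v_{6}  so sig = (3; 1,1)
  {2,3,5}:  v_{2} + v_{3} + v_{5} = 2·v_{8} + v_{9} + v_{10}  so sig = (3; 1,1,2)
  {1,8,9,10}:  v_{1} + v_{8} + v_{9} + v_{10} = v_{5}  so sig = (4; 1)

Sorted signature multiset PRS(X):
[(2; —), (2; 1), (2; 1,1), (2; 1,1,1), (2; 1,1,1,1), (2; 1,1,1,1), (2; 1,2), (2; 2), (3; —), (3; —), (3; 1), (3; 1), (3; 1), (3; 1,1), (3; 1,1,2), (4; 1)]


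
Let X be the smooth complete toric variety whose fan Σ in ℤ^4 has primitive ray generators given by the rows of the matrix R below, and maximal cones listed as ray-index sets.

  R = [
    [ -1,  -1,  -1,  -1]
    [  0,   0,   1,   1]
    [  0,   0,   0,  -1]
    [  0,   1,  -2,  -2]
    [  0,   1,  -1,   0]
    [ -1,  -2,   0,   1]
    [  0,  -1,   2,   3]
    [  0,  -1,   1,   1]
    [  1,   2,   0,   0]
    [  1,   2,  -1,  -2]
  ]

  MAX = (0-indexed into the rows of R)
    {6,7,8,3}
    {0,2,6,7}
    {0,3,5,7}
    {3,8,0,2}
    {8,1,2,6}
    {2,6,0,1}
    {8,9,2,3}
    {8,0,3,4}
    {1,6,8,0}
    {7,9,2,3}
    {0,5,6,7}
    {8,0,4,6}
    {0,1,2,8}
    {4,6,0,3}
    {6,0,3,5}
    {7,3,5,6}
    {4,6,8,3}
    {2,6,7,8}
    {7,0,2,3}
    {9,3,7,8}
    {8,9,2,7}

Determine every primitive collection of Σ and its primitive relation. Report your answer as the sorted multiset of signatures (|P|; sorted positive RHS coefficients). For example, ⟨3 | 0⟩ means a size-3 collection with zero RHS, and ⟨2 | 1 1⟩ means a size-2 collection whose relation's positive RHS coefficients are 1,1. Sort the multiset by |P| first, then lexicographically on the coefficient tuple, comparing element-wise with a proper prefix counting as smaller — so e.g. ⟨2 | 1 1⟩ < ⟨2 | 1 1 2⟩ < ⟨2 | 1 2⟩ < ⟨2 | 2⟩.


Σ has 20 primitive collections:

  {0,9}:  v_{0} + v_{9} = v_{2} + v_{3}  ⟹  sig = ⟨2 | 1 1⟩
  {1,3}:  v_{1} + v_{3} = v_{0} + v_{8}  ⟹  sig = ⟨2 | 1 1⟩
  {1,5}:  v_{1} + v_{5} = v_{0} + v_{6}  ⟹  sig = ⟨2 | 1 1⟩
  {1,7}:  v_{1} + v_{7} = v_{2} + v_{6}  ⟹  sig = ⟨2 | 1 1⟩
  {1,9}:  v_{1} + v_{9} = v_{2} + v_{8}  ⟹  sig = ⟨2 | 1 1⟩
  {2,4}:  v_{2} + v_{4} = v_{0} + v_{8}  ⟹  sig = ⟨2 | 1 1⟩
  {2,5}:  v_{2} + v_{5} = v_{0} + v_{7}  ⟹  sig = ⟨2 | 1 1⟩
  {4,7}:  v_{4} + v_{7} = v_{3} + v_{6}  ⟹  sig = ⟨2 | 1 1⟩
  {4,9}:  v_{4} + v_{9} = v_{3} + v_{8}  ⟹  sig = ⟨2 | 1 1⟩
  {5,8}:  v_{5} + v_{8} = v_{3} + v_{6}  ⟹  sig = ⟨2 | 1 1⟩
  {5,9}:  v_{5} + v_{9} = v_{3} + v_{7}  ⟹  sig = ⟨2 | 1 1⟩
  {6,9}:  v_{6} + v_{9} = v_{7} + v_{8}  ⟹  sig = ⟨2 | 1 1⟩
  {1,4}:  v_{1} + v_{4} = 2·v_{0} + v_{6} + 2·v_{8}  ⟹  sig = ⟨2 | 1 2 2⟩
  {4,5}:  v_{4} + v_{5} = v_{0} + 2·v_{3} + 2·v_{6}  ⟹  sig = ⟨2 | 1 2 2⟩
  {0,7,8}:  v_{0} + v_{7} + v_{8} = 0  ⟹  sig = ⟨3 | 0⟩
  {2,3,6}:  v_{2} + v_{3} + v_{6} = 0  ⟹  sig = ⟨3 | 0⟩
  {0,2,6,8}:  v_{0} + v_{2} + v_{6} + v_{8} = v_{1}  ⟹  sig = ⟨4 | 1⟩
  {0,3,6,7}:  v_{0} + v_{3} + v_{6} + v_{7} = v_{5}  ⟹  sig = ⟨4 | 1⟩
  {0,3,6,8}:  v_{0} + v_{3} + v_{6} + v_{8} = v_{4}  ⟹  sig = ⟨4 | 1⟩
  {2,3,7,8}:  v_{2} + v_{3} + v_{7} + v_{8} = v_{9}  ⟹  sig = ⟨4 | 1⟩

Sorted signature multiset PRS(X):
{ ⟨2 | 1 1⟩ ×12,  ⟨2 | 1 2 2⟩ ×2,  ⟨3 | 0⟩ ×2,  ⟨4 | 1⟩ ×4 }
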